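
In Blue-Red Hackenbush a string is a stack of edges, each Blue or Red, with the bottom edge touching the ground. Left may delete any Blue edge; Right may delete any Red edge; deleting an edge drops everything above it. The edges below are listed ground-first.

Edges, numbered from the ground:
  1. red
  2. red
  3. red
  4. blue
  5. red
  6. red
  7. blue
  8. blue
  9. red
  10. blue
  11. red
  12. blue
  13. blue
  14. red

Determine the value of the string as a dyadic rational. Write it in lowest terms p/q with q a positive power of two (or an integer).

Recurse on prefixes of the 14-edge string red red red blue red red blue blue red blue red blue blue red:
v(r) = { (no moves) | 0 } ⇒ -1
v(rr) = { (no moves) | -1; 0 } ⇒ -2
v(rrr) = { (no moves) | -2; -1; 0 } ⇒ -3
v(rrrb) = { -3 | -2; -1; 0 } ⇒ -5/2
v(rrrbr) = { -3 | -5/2; -2; -1; 0 } ⇒ -11/4
v(rrrbrr) = { -3 | -11/4; -5/2; -2; -1; 0 } ⇒ -23/8
v(rrrbrrb) = { -3; -23/8 | -11/4; -5/2; -2; -1; 0 } ⇒ -45/16
v(rrrbrrbb) = { -3; -23/8; -45/16 | -11/4; -5/2; -2; -1; 0 } ⇒ -89/32
v(rrrbrrbbr) = { -3; -23/8; -45/16 | -89/32; -11/4; -5/2; -2; -1; 0 } ⇒ -179/64
v(rrrbrrbbrb) = { -3; -23/8; -45/16; -179/64 | -89/32; -11/4; -5/2; -2; -1; 0 } ⇒ -357/128
v(rrrbrrbbrbr) = { -3; -23/8; -45/16; -179/64 | -357/128; -89/32; -11/4; -5/2; -2; -1; 0 } ⇒ -715/256
v(rrrbrrbbrbrb) = { -3; -23/8; -45/16; -179/64; -715/256 | -357/128; -89/32; -11/4; -5/2; -2; -1; 0 } ⇒ -1429/512
v(rrrbrrbbrbrbb) = { -3; -23/8; -45/16; -179/64; -715/256; -1429/512 | -357/128; -89/32; -11/4; -5/2; -2; -1; 0 } ⇒ -2857/1024
v(rrrbrrbbrbrbbr) = { -3; -23/8; -45/16; -179/64; -715/256; -1429/512 | -2857/1024; -357/128; -89/32; -11/4; -5/2; -2; -1; 0 } ⇒ -5715/2048

-5715/2048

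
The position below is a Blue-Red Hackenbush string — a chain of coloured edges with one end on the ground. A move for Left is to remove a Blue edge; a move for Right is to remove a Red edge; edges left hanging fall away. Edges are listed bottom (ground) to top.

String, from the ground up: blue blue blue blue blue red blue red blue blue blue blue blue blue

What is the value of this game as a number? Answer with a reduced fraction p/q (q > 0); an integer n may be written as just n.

2431/512

Build v(s[:k]) for k = 1..14, string s = blue blue blue blue blue red blue red blue blue blue blue blue blue.
b: Left { 0 }, Right { (no moves) } ⇒ simplest 1
bb: Left { 0; 1 }, Right { (no moves) } ⇒ simplest 2
bbb: Left { 0; 1; 2 }, Right { (no moves) } ⇒ simplest 3
bbbb: Left { 0; 1; 2; 3 }, Right { (no moves) } ⇒ simplest 4
bbbbb: Left { 0; 1; 2; 3; 4 }, Right { (no moves) } ⇒ simplest 5
bbbbbr: Left { 0; 1; 2; 3; 4 }, Right { 5 } ⇒ simplest 9/2
bbbbbrb: Left { 0; 1; 2; 3; 4; 9/2 }, Right { 5 } ⇒ simplest 19/4
bbbbbrbr: Left { 0; 1; 2; 3; 4; 9/2 }, Right { 19/4; 5 } ⇒ simplest 37/8
bbbbbrbrb: Left { 0; 1; 2; 3; 4; 9/2; 37/8 }, Right { 19/4; 5 } ⇒ simplest 75/16
bbbbbrbrbb: Left { 0; 1; 2; 3; 4; 9/2; 37/8; 75/16 }, Right { 19/4; 5 } ⇒ simplest 151/32
bbbbbrbrbbb: Left { 0; 1; 2; 3; 4; 9/2; 37/8; 75/16; 151/32 }, Right { 19/4; 5 } ⇒ simplest 303/64
bbbbbrbrbbbb: Left { 0; 1; 2; 3; 4; 9/2; 37/8; 75/16; 151/32; 303/64 }, Right { 19/4; 5 } ⇒ simplest 607/128
bbbbbrbrbbbbb: Left { 0; 1; 2; 3; 4; 9/2; 37/8; 75/16; 151/32; 303/64; 607/128 }, Right { 19/4; 5 } ⇒ simplest 1215/256
bbbbbrbrbbbbbb: Left { 0; 1; 2; 3; 4; 9/2; 37/8; 75/16; 151/32; 303/64; 607/128; 1215/256 }, Right { 19/4; 5 } ⇒ simplest 2431/512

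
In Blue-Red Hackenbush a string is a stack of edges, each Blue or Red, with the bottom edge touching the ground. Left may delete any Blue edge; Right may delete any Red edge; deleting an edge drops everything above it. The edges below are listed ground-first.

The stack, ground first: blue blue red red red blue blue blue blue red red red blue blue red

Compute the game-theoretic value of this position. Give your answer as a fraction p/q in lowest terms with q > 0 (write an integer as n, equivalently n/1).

edge 1 of 15 (blue): { 0 |  } => 1
edge 2 of 15 (blue): { 0; 1 |  } => 2
edge 3 of 15 (red): { 0; 1 | 2 } => 3/2
edge 4 of 15 (red): { 0; 1 | 3/2; 2 } => 5/4
edge 5 of 15 (red): { 0; 1 | 5/4; 3/2; 2 } => 9/8
edge 6 of 15 (blue): { 0; 1; 9/8 | 5/4; 3/2; 2 } => 19/16
edge 7 of 15 (blue): { 0; 1; 9/8; 19/16 | 5/4; 3/2; 2 } => 39/32
edge 8 of 15 (blue): { 0; 1; 9/8; 19/16; 39/32 | 5/4; 3/2; 2 } => 79/64
edge 9 of 15 (blue): { 0; 1; 9/8; 19/16; 39/32; 79/64 | 5/4; 3/2; 2 } => 159/128
edge 10 of 15 (red): { 0; 1; 9/8; 19/16; 39/32; 79/64 | 159/128; 5/4; 3/2; 2 } => 317/256
edge 11 of 15 (red): { 0; 1; 9/8; 19/16; 39/32; 79/64 | 317/256; 159/128; 5/4; 3/2; 2 } => 633/512
edge 12 of 15 (red): { 0; 1; 9/8; 19/16; 39/32; 79/64 | 633/512; 317/256; 159/128; 5/4; 3/2; 2 } => 1265/1024
edge 13 of 15 (blue): { 0; 1; 9/8; 19/16; 39/32; 79/64; 1265/1024 | 633/512; 317/256; 159/128; 5/4; 3/2; 2 } => 2531/2048
edge 14 of 15 (blue): { 0; 1; 9/8; 19/16; 39/32; 79/64; 1265/1024; 2531/2048 | 633/512; 317/256; 159/128; 5/4; 3/2; 2 } => 5063/4096
edge 15 of 15 (red): { 0; 1; 9/8; 19/16; 39/32; 79/64; 1265/1024; 2531/2048 | 5063/4096; 633/512; 317/256; 159/128; 5/4; 3/2; 2 } => 10125/8192

10125/8192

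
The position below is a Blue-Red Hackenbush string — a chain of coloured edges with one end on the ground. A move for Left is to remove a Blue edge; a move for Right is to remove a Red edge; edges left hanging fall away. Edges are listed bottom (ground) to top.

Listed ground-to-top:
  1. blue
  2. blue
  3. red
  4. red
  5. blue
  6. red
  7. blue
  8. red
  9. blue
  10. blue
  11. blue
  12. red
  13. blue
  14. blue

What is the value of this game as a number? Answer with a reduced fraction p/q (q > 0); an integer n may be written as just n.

5495/4096

v_1 [b]  L=[0]  R=[—]  → 1
v_2 [bb]  L=[0 1]  R=[—]  → 2
v_3 [bbr]  L=[0 1]  R=[2]  → 3/2
v_4 [bbrr]  L=[0 1]  R=[3/2 2]  → 5/4
v_5 [bbrrb]  L=[0 1 5/4]  R=[3/2 2]  → 11/8
v_6 [bbrrbr]  L=[0 1 5/4]  R=[11/8 3/2 2]  → 21/16
v_7 [bbrrbrb]  L=[0 1 5/4 21/16]  R=[11/8 3/2 2]  → 43/32
v_8 [bbrrbrbr]  L=[0 1 5/4 21/16]  R=[43/32 11/8 3/2 2]  → 85/64
v_9 [bbrrbrbrb]  L=[0 1 5/4 21/16 85/64]  R=[43/32 11/8 3/2 2]  → 171/128
v_10 [bbrrbrbrbb]  L=[0 1 5/4 21/16 85/64 171/128]  R=[43/32 11/8 3/2 2]  → 343/256
v_11 [bbrrbrbrbbb]  L=[0 1 5/4 21/16 85/64 171/128 343/256]  R=[43/32 11/8 3/2 2]  → 687/512
v_12 [bbrrbrbrbbbr]  L=[0 1 5/4 21/16 85/64 171/128 343/256]  R=[687/512 43/32 11/8 3/2 2]  → 1373/1024
v_13 [bbrrbrbrbbbrb]  L=[0 1 5/4 21/16 85/64 171/128 343/256 1373/1024]  R=[687/512 43/32 11/8 3/2 2]  → 2747/2048
v_14 [bbrrbrbrbbbrbb]  L=[0 1 5/4 21/16 85/64 171/128 343/256 1373/1024 2747/2048]  R=[687/512 43/32 11/8 3/2 2]  → 5495/4096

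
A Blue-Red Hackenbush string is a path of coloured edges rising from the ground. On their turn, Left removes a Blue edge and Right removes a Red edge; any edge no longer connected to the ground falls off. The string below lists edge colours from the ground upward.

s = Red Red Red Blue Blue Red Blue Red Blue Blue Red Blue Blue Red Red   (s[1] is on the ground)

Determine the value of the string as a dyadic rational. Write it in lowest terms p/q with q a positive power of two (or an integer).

Build v(s[:k]) for k = 1..15, string s = Red Red Red Blue Blue Red Blue Red Blue Blue Red Blue Blue Red Red.
edge 1 of 15 (Red): { · | 0 } => -1
edge 2 of 15 (Red): { · | -1 0 } => -2
edge 3 of 15 (Red): { · | -2 -1 0 } => -3
edge 4 of 15 (Blue): { -3 | -2 -1 0 } => -5/2
edge 5 of 15 (Blue): { -3 -5/2 | -2 -1 0 } => -9/4
edge 6 of 15 (Red): { -3 -5/2 | -9/4 -2 -1 0 } => -19/8
edge 7 of 15 (Blue): { -3 -5/2 -19/8 | -9/4 -2 -1 0 } => -37/16
edge 8 of 15 (Red): { -3 -5/2 -19/8 | -37/16 -9/4 -2 -1 0 } => -75/32
edge 9 of 15 (Blue): { -3 -5/2 -19/8 -75/32 | -37/16 -9/4 -2 -1 0 } => -149/64
edge 10 of 15 (Blue): { -3 -5/2 -19/8 -75/32 -149/64 | -37/16 -9/4 -2 -1 0 } => -297/128
edge 11 of 15 (Red): { -3 -5/2 -19/8 -75/32 -149/64 | -297/128 -37/16 -9/4 -2 -1 0 } => -595/256
edge 12 of 15 (Blue): { -3 -5/2 -19/8 -75/32 -149/64 -595/256 | -297/128 -37/16 -9/4 -2 -1 0 } => -1189/512
edge 13 of 15 (Blue): { -3 -5/2 -19/8 -75/32 -149/64 -595/256 -1189/512 | -297/128 -37/16 -9/4 -2 -1 0 } => -2377/1024
edge 14 of 15 (Red): { -3 -5/2 -19/8 -75/32 -149/64 -595/256 -1189/512 | -2377/1024 -297/128 -37/16 -9/4 -2 -1 0 } => -4755/2048
edge 15 of 15 (Red): { -3 -5/2 -19/8 -75/32 -149/64 -595/256 -1189/512 | -4755/2048 -2377/1024 -297/128 -37/16 -9/4 -2 -1 0 } => -9511/4096

-9511/4096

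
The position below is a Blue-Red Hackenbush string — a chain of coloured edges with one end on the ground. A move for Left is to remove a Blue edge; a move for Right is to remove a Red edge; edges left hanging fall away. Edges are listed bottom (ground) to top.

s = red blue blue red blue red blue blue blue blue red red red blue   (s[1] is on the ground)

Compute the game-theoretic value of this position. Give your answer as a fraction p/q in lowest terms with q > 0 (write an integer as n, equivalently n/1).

-2589/8192

r: Left {  }, Right { 0 } → simplest -1
rb: Left { -1 }, Right { 0 } → simplest -1/2
rbb: Left { -1,-1/2 }, Right { 0 } → simplest -1/4
rbbr: Left { -1,-1/2 }, Right { -1/4,0 } → simplest -3/8
rbbrb: Left { -1,-1/2,-3/8 }, Right { -1/4,0 } → simplest -5/16
rbbrbr: Left { -1,-1/2,-3/8 }, Right { -5/16,-1/4,0 } → simplest -11/32
rbbrbrb: Left { -1,-1/2,-3/8,-11/32 }, Right { -5/16,-1/4,0 } → simplest -21/64
rbbrbrbb: Left { -1,-1/2,-3/8,-11/32,-21/64 }, Right { -5/16,-1/4,0 } → simplest -41/128
rbbrbrbbb: Left { -1,-1/2,-3/8,-11/32,-21/64,-41/128 }, Right { -5/16,-1/4,0 } → simplest -81/256
rbbrbrbbbb: Left { -1,-1/2,-3/8,-11/32,-21/64,-41/128,-81/256 }, Right { -5/16,-1/4,0 } → simplest -161/512
rbbrbrbbbbr: Left { -1,-1/2,-3/8,-11/32,-21/64,-41/128,-81/256 }, Right { -161/512,-5/16,-1/4,0 } → simplest -323/1024
rbbrbrbbbbrr: Left { -1,-1/2,-3/8,-11/32,-21/64,-41/128,-81/256 }, Right { -323/1024,-161/512,-5/16,-1/4,0 } → simplest -647/2048
rbbrbrbbbbrrr: Left { -1,-1/2,-3/8,-11/32,-21/64,-41/128,-81/256 }, Right { -647/2048,-323/1024,-161/512,-5/16,-1/4,0 } → simplest -1295/4096
rbbrbrbbbbrrrb: Left { -1,-1/2,-3/8,-11/32,-21/64,-41/128,-81/256,-1295/4096 }, Right { -647/2048,-323/1024,-161/512,-5/16,-1/4,0 } → simplest -2589/8192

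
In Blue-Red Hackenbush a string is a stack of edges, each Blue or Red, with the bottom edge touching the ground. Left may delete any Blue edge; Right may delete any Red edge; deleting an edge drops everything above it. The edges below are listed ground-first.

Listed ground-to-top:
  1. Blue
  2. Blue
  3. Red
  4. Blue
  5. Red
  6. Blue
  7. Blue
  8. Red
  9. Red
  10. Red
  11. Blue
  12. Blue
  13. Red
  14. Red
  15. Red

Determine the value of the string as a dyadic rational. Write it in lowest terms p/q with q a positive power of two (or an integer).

Recurse on prefixes of the 15-edge string Blue Blue Red Blue Red Blue Blue Red Red Red Blue Blue Red Red Red:
B: Left { 0 }, Right { none } ⇒ simplest 1
BB: Left { 0; 1 }, Right { none } ⇒ simplest 2
BBR: Left { 0; 1 }, Right { 2 } ⇒ simplest 3/2
BBRB: Left { 0; 1; 3/2 }, Right { 2 } ⇒ simplest 7/4
BBRBR: Left { 0; 1; 3/2 }, Right { 7/4; 2 } ⇒ simplest 13/8
BBRBRB: Left { 0; 1; 3/2; 13/8 }, Right { 7/4; 2 } ⇒ simplest 27/16
BBRBRBB: Left { 0; 1; 3/2; 13/8; 27/16 }, Right { 7/4; 2 } ⇒ simplest 55/32
BBRBRBBR: Left { 0; 1; 3/2; 13/8; 27/16 }, Right { 55/32; 7/4; 2 } ⇒ simplest 109/64
BBRBRBBRR: Left { 0; 1; 3/2; 13/8; 27/16 }, Right { 109/64; 55/32; 7/4; 2 } ⇒ simplest 217/128
BBRBRBBRRR: Left { 0; 1; 3/2; 13/8; 27/16 }, Right { 217/128; 109/64; 55/32; 7/4; 2 } ⇒ simplest 433/256
BBRBRBBRRRB: Left { 0; 1; 3/2; 13/8; 27/16; 433/256 }, Right { 217/128; 109/64; 55/32; 7/4; 2 } ⇒ simplest 867/512
BBRBRBBRRRBB: Left { 0; 1; 3/2; 13/8; 27/16; 433/256; 867/512 }, Right { 217/128; 109/64; 55/32; 7/4; 2 } ⇒ simplest 1735/1024
BBRBRBBRRRBBR: Left { 0; 1; 3/2; 13/8; 27/16; 433/256; 867/512 }, Right { 1735/1024; 217/128; 109/64; 55/32; 7/4; 2 } ⇒ simplest 3469/2048
BBRBRBBRRRBBRR: Left { 0; 1; 3/2; 13/8; 27/16; 433/256; 867/512 }, Right { 3469/2048; 1735/1024; 217/128; 109/64; 55/32; 7/4; 2 } ⇒ simplest 6937/4096
BBRBRBBRRRBBRRR: Left { 0; 1; 3/2; 13/8; 27/16; 433/256; 867/512 }, Right { 6937/4096; 3469/2048; 1735/1024; 217/128; 109/64; 55/32; 7/4; 2 } ⇒ simplest 13873/8192

13873/8192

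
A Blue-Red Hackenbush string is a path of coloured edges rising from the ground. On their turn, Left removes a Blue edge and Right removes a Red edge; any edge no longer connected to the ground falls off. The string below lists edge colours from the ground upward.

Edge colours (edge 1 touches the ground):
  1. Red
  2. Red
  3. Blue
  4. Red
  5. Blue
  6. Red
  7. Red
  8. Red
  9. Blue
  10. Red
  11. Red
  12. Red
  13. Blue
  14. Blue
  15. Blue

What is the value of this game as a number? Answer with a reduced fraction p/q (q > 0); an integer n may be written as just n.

Recurse on prefixes of the 15-edge string Red Red Blue Red Blue Red Red Red Blue Red Red Red Blue Blue Blue:
1 of 15 · R · max L −∞ · min R 0 ⇒ -1
2 of 15 · RR · max L −∞ · min R -1 ⇒ -2
3 of 15 · RRB · max L -2 · min R -1 ⇒ -3/2
4 of 15 · RRBR · max L -2 · min R -3/2 ⇒ -7/4
5 of 15 · RRBRB · max L -7/4 · min R -3/2 ⇒ -13/8
6 of 15 · RRBRBR · max L -7/4 · min R -13/8 ⇒ -27/16
7 of 15 · RRBRBRR · max L -7/4 · min R -27/16 ⇒ -55/32
8 of 15 · RRBRBRRR · max L -7/4 · min R -55/32 ⇒ -111/64
9 of 15 · RRBRBRRRB · max L -111/64 · min R -55/32 ⇒ -221/128
10 of 15 · RRBRBRRRBR · max L -111/64 · min R -221/128 ⇒ -443/256
11 of 15 · RRBRBRRRBRR · max L -111/64 · min R -443/256 ⇒ -887/512
12 of 15 · RRBRBRRRBRRR · max L -111/64 · min R -887/512 ⇒ -1775/1024
13 of 15 · RRBRBRRRBRRRB · max L -1775/1024 · min R -887/512 ⇒ -3549/2048
14 of 15 · RRBRBRRRBRRRBB · max L -3549/2048 · min R -887/512 ⇒ -7097/4096
15 of 15 · RRBRBRRRBRRRBBB · max L -7097/4096 · min R -887/512 ⇒ -14193/8192

-14193/8192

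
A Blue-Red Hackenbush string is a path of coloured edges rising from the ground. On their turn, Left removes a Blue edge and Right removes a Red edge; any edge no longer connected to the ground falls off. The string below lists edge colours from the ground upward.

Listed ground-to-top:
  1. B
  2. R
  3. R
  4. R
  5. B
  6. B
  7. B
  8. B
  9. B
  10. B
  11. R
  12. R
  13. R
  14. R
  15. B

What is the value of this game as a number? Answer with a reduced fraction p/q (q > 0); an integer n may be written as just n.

g(B) = { 0 | · } so 1
g(BR) = { 0 | 1 } so 1/2
g(BRR) = { 0 | 1/2; 1 } so 1/4
g(BRRR) = { 0 | 1/4; 1/2; 1 } so 1/8
g(BRRRB) = { 0; 1/8 | 1/4; 1/2; 1 } so 3/16
g(BRRRBB) = { 0; 1/8; 3/16 | 1/4; 1/2; 1 } so 7/32
g(BRRRBBB) = { 0; 1/8; 3/16; 7/32 | 1/4; 1/2; 1 } so 15/64
g(BRRRBBBB) = { 0; 1/8; 3/16; 7/32; 15/64 | 1/4; 1/2; 1 } so 31/128
g(BRRRBBBBB) = { 0; 1/8; 3/16; 7/32; 15/64; 31/128 | 1/4; 1/2; 1 } so 63/256
g(BRRRBBBBBB) = { 0; 1/8; 3/16; 7/32; 15/64; 31/128; 63/256 | 1/4; 1/2; 1 } so 127/512
g(BRRRBBBBBBR) = { 0; 1/8; 3/16; 7/32; 15/64; 31/128; 63/256 | 127/512; 1/4; 1/2; 1 } so 253/1024
g(BRRRBBBBBBRR) = { 0; 1/8; 3/16; 7/32; 15/64; 31/128; 63/256 | 253/1024; 127/512; 1/4; 1/2; 1 } so 505/2048
g(BRRRBBBBBBRRR) = { 0; 1/8; 3/16; 7/32; 15/64; 31/128; 63/256 | 505/2048; 253/1024; 127/512; 1/4; 1/2; 1 } so 1009/4096
g(BRRRBBBBBBRRRR) = { 0; 1/8; 3/16; 7/32; 15/64; 31/128; 63/256 | 1009/4096; 505/2048; 253/1024; 127/512; 1/4; 1/2; 1 } so 2017/8192
g(BRRRBBBBBBRRRRB) = { 0; 1/8; 3/16; 7/32; 15/64; 31/128; 63/256; 2017/8192 | 1009/4096; 505/2048; 253/1024; 127/512; 1/4; 1/2; 1 } so 4035/16384

4035/16384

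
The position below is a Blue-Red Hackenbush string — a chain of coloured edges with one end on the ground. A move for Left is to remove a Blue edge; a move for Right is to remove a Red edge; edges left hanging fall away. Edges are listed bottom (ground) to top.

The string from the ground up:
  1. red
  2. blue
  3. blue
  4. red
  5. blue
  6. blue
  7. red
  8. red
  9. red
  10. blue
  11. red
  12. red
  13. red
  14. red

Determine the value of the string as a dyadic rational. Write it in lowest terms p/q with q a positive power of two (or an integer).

-2527/8192

val(r) = { (no moves) | 0 } -> -1
val(rb) = { -1 | 0 } -> -1/2
val(rbb) = { -1; -1/2 | 0 } -> -1/4
val(rbbr) = { -1; -1/2 | -1/4; 0 } -> -3/8
val(rbbrb) = { -1; -1/2; -3/8 | -1/4; 0 } -> -5/16
val(rbbrbb) = { -1; -1/2; -3/8; -5/16 | -1/4; 0 } -> -9/32
val(rbbrbbr) = { -1; -1/2; -3/8; -5/16 | -9/32; -1/4; 0 } -> -19/64
val(rbbrbbrr) = { -1; -1/2; -3/8; -5/16 | -19/64; -9/32; -1/4; 0 } -> -39/128
val(rbbrbbrrr) = { -1; -1/2; -3/8; -5/16 | -39/128; -19/64; -9/32; -1/4; 0 } -> -79/256
val(rbbrbbrrrb) = { -1; -1/2; -3/8; -5/16; -79/256 | -39/128; -19/64; -9/32; -1/4; 0 } -> -157/512
val(rbbrbbrrrbr) = { -1; -1/2; -3/8; -5/16; -79/256 | -157/512; -39/128; -19/64; -9/32; -1/4; 0 } -> -315/1024
val(rbbrbbrrrbrr) = { -1; -1/2; -3/8; -5/16; -79/256 | -315/1024; -157/512; -39/128; -19/64; -9/32; -1/4; 0 } -> -631/2048
val(rbbrbbrrrbrrr) = { -1; -1/2; -3/8; -5/16; -79/256 | -631/2048; -315/1024; -157/512; -39/128; -19/64; -9/32; -1/4; 0 } -> -1263/4096
val(rbbrbbrrrbrrrr) = { -1; -1/2; -3/8; -5/16; -79/256 | -1263/4096; -631/2048; -315/1024; -157/512; -39/128; -19/64; -9/32; -1/4; 0 } -> -2527/8192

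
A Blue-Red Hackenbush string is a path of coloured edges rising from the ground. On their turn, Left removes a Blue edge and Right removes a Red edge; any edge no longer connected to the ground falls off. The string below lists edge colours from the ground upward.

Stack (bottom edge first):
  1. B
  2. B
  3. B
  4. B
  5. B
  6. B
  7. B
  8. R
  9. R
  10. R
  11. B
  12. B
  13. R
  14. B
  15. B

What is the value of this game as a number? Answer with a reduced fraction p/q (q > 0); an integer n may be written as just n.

1591/256

step 1: add B to get B; options L={ 0 } R={ none } so 1
step 2: add B to get BB; options L={ 0,1 } R={ none } so 2
step 3: add B to get BBB; options L={ 0,1,2 } R={ none } so 3
step 4: add B to get BBBB; options L={ 0,1,2,3 } R={ none } so 4
step 5: add B to get BBBBB; options L={ 0,1,2,3,4 } R={ none } so 5
step 6: add B to get BBBBBB; options L={ 0,1,2,3,4,5 } R={ none } so 6
step 7: add B to get BBBBBBB; options L={ 0,1,2,3,4,5,6 } R={ none } so 7
step 8: add R to get BBBBBBBR; options L={ 0,1,2,3,4,5,6 } R={ 7 } so 13/2
step 9: add R to get BBBBBBBRR; options L={ 0,1,2,3,4,5,6 } R={ 13/2,7 } so 25/4
step 10: add R to get BBBBBBBRRR; options L={ 0,1,2,3,4,5,6 } R={ 25/4,13/2,7 } so 49/8
step 11: add B to get BBBBBBBRRRB; options L={ 0,1,2,3,4,5,6,49/8 } R={ 25/4,13/2,7 } so 99/16
step 12: add B to get BBBBBBBRRRBB; options L={ 0,1,2,3,4,5,6,49/8,99/16 } R={ 25/4,13/2,7 } so 199/32
step 13: add R to get BBBBBBBRRRBBR; options L={ 0,1,2,3,4,5,6,49/8,99/16 } R={ 199/32,25/4,13/2,7 } so 397/64
step 14: add B to get BBBBBBBRRRBBRB; options L={ 0,1,2,3,4,5,6,49/8,99/16,397/64 } R={ 199/32,25/4,13/2,7 } so 795/128
step 15: add B to get BBBBBBBRRRBBRBB; options L={ 0,1,2,3,4,5,6,49/8,99/16,397/64,795/128 } R={ 199/32,25/4,13/2,7 } so 1591/256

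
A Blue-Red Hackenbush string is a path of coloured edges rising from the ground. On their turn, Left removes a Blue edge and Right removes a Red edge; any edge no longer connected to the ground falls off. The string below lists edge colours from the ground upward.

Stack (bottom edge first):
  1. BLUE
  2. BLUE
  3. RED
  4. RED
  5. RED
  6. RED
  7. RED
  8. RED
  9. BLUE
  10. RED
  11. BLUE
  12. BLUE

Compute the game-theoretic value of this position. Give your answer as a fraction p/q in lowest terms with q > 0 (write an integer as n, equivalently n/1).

1047/1024

1 of 12 · B · max L 0 · min R +∞ = 1
2 of 12 · BB · max L 1 · min R +∞ = 2
3 of 12 · BBR · max L 1 · min R 2 = 3/2
4 of 12 · BBRR · max L 1 · min R 3/2 = 5/4
5 of 12 · BBRRR · max L 1 · min R 5/4 = 9/8
6 of 12 · BBRRRR · max L 1 · min R 9/8 = 17/16
7 of 12 · BBRRRRR · max L 1 · min R 17/16 = 33/32
8 of 12 · BBRRRRRR · max L 1 · min R 33/32 = 65/64
9 of 12 · BBRRRRRRB · max L 65/64 · min R 33/32 = 131/128
10 of 12 · BBRRRRRRBR · max L 65/64 · min R 131/128 = 261/256
11 of 12 · BBRRRRRRBRB · max L 261/256 · min R 131/128 = 523/512
12 of 12 · BBRRRRRRBRBB · max L 523/512 · min R 131/128 = 1047/1024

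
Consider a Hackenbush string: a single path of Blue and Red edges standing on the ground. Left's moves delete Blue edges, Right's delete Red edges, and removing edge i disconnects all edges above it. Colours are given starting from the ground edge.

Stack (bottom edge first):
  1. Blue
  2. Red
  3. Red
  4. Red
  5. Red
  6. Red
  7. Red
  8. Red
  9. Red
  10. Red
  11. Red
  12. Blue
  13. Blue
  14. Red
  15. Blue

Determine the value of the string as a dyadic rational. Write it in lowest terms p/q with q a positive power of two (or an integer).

27/16384

B: Left { 0 }, Right { — } gives simplest 1
BR: Left { 0 }, Right { 1 } gives simplest 1/2
BRR: Left { 0 }, Right { 1/2, 1 } gives simplest 1/4
BRRR: Left { 0 }, Right { 1/4, 1/2, 1 } gives simplest 1/8
BRRRR: Left { 0 }, Right { 1/8, 1/4, 1/2, 1 } gives simplest 1/16
BRRRRR: Left { 0 }, Right { 1/16, 1/8, 1/4, 1/2, 1 } gives simplest 1/32
BRRRRRR: Left { 0 }, Right { 1/32, 1/16, 1/8, 1/4, 1/2, 1 } gives simplest 1/64
BRRRRRRR: Left { 0 }, Right { 1/64, 1/32, 1/16, 1/8, 1/4, 1/2, 1 } gives simplest 1/128
BRRRRRRRR: Left { 0 }, Right { 1/128, 1/64, 1/32, 1/16, 1/8, 1/4, 1/2, 1 } gives simplest 1/256
BRRRRRRRRR: Left { 0 }, Right { 1/256, 1/128, 1/64, 1/32, 1/16, 1/8, 1/4, 1/2, 1 } gives simplest 1/512
BRRRRRRRRRR: Left { 0 }, Right { 1/512, 1/256, 1/128, 1/64, 1/32, 1/16, 1/8, 1/4, 1/2, 1 } gives simplest 1/1024
BRRRRRRRRRRB: Left { 0, 1/1024 }, Right { 1/512, 1/256, 1/128, 1/64, 1/32, 1/16, 1/8, 1/4, 1/2, 1 } gives simplest 3/2048
BRRRRRRRRRRBB: Left { 0, 1/1024, 3/2048 }, Right { 1/512, 1/256, 1/128, 1/64, 1/32, 1/16, 1/8, 1/4, 1/2, 1 } gives simplest 7/4096
BRRRRRRRRRRBBR: Left { 0, 1/1024, 3/2048 }, Right { 7/4096, 1/512, 1/256, 1/128, 1/64, 1/32, 1/16, 1/8, 1/4, 1/2, 1 } gives simplest 13/8192
BRRRRRRRRRRBBRB: Left { 0, 1/1024, 3/2048, 13/8192 }, Right { 7/4096, 1/512, 1/256, 1/128, 1/64, 1/32, 1/16, 1/8, 1/4, 1/2, 1 } gives simplest 27/16384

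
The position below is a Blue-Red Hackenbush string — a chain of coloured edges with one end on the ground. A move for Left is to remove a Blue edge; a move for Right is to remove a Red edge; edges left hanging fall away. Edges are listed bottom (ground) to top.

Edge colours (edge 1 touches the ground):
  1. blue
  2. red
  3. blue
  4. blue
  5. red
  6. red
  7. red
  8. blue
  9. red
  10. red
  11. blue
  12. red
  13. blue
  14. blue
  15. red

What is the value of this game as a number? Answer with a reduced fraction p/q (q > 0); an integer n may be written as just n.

12589/16384

edge 1 of 15 (blue): { 0 | none } = 1
edge 2 of 15 (red): { 0 | 1 } = 1/2
edge 3 of 15 (blue): { 0; 1/2 | 1 } = 3/4
edge 4 of 15 (blue): { 0; 1/2; 3/4 | 1 } = 7/8
edge 5 of 15 (red): { 0; 1/2; 3/4 | 7/8; 1 } = 13/16
edge 6 of 15 (red): { 0; 1/2; 3/4 | 13/16; 7/8; 1 } = 25/32
edge 7 of 15 (red): { 0; 1/2; 3/4 | 25/32; 13/16; 7/8; 1 } = 49/64
edge 8 of 15 (blue): { 0; 1/2; 3/4; 49/64 | 25/32; 13/16; 7/8; 1 } = 99/128
edge 9 of 15 (red): { 0; 1/2; 3/4; 49/64 | 99/128; 25/32; 13/16; 7/8; 1 } = 197/256
edge 10 of 15 (red): { 0; 1/2; 3/4; 49/64 | 197/256; 99/128; 25/32; 13/16; 7/8; 1 } = 393/512
edge 11 of 15 (blue): { 0; 1/2; 3/4; 49/64; 393/512 | 197/256; 99/128; 25/32; 13/16; 7/8; 1 } = 787/1024
edge 12 of 15 (red): { 0; 1/2; 3/4; 49/64; 393/512 | 787/1024; 197/256; 99/128; 25/32; 13/16; 7/8; 1 } = 1573/2048
edge 13 of 15 (blue): { 0; 1/2; 3/4; 49/64; 393/512; 1573/2048 | 787/1024; 197/256; 99/128; 25/32; 13/16; 7/8; 1 } = 3147/4096
edge 14 of 15 (blue): { 0; 1/2; 3/4; 49/64; 393/512; 1573/2048; 3147/4096 | 787/1024; 197/256; 99/128; 25/32; 13/16; 7/8; 1 } = 6295/8192
edge 15 of 15 (red): { 0; 1/2; 3/4; 49/64; 393/512; 1573/2048; 3147/4096 | 6295/8192; 787/1024; 197/256; 99/128; 25/32; 13/16; 7/8; 1 } = 12589/16384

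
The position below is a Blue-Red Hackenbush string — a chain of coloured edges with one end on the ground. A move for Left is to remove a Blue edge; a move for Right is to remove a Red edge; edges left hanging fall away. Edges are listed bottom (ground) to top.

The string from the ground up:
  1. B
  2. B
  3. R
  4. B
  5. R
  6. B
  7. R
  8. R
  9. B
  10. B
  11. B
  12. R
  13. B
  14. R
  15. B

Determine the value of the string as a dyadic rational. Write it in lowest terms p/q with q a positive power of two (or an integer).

13547/8192

edge 1 of 15 (B): { 0 | (no moves) } => 1
edge 2 of 15 (B): { 0, 1 | (no moves) } => 2
edge 3 of 15 (R): { 0, 1 | 2 } => 3/2
edge 4 of 15 (B): { 0, 1, 3/2 | 2 } => 7/4
edge 5 of 15 (R): { 0, 1, 3/2 | 7/4, 2 } => 13/8
edge 6 of 15 (B): { 0, 1, 3/2, 13/8 | 7/4, 2 } => 27/16
edge 7 of 15 (R): { 0, 1, 3/2, 13/8 | 27/16, 7/4, 2 } => 53/32
edge 8 of 15 (R): { 0, 1, 3/2, 13/8 | 53/32, 27/16, 7/4, 2 } => 105/64
edge 9 of 15 (B): { 0, 1, 3/2, 13/8, 105/64 | 53/32, 27/16, 7/4, 2 } => 211/128
edge 10 of 15 (B): { 0, 1, 3/2, 13/8, 105/64, 211/128 | 53/32, 27/16, 7/4, 2 } => 423/256
edge 11 of 15 (B): { 0, 1, 3/2, 13/8, 105/64, 211/128, 423/256 | 53/32, 27/16, 7/4, 2 } => 847/512
edge 12 of 15 (R): { 0, 1, 3/2, 13/8, 105/64, 211/128, 423/256 | 847/512, 53/32, 27/16, 7/4, 2 } => 1693/1024
edge 13 of 15 (B): { 0, 1, 3/2, 13/8, 105/64, 211/128, 423/256, 1693/1024 | 847/512, 53/32, 27/16, 7/4, 2 } => 3387/2048
edge 14 of 15 (R): { 0, 1, 3/2, 13/8, 105/64, 211/128, 423/256, 1693/1024 | 3387/2048, 847/512, 53/32, 27/16, 7/4, 2 } => 6773/4096
edge 15 of 15 (B): { 0, 1, 3/2, 13/8, 105/64, 211/128, 423/256, 1693/1024, 6773/4096 | 3387/2048, 847/512, 53/32, 27/16, 7/4, 2 } => 13547/8192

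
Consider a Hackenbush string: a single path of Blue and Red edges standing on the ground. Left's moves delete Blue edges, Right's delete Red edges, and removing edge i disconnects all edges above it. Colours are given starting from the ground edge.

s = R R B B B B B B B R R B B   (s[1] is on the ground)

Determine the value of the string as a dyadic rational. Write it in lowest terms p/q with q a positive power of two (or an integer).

Prefix values for R R B B B B B B B R R B B via {L|R} + simplicity:
edge 1 of 13 (R): { · | 0 } so -1
edge 2 of 13 (R): { · | -1,0 } so -2
edge 3 of 13 (B): { -2 | -1,0 } so -3/2
edge 4 of 13 (B): { -2,-3/2 | -1,0 } so -5/4
edge 5 of 13 (B): { -2,-3/2,-5/4 | -1,0 } so -9/8
edge 6 of 13 (B): { -2,-3/2,-5/4,-9/8 | -1,0 } so -17/16
edge 7 of 13 (B): { -2,-3/2,-5/4,-9/8,-17/16 | -1,0 } so -33/32
edge 8 of 13 (B): { -2,-3/2,-5/4,-9/8,-17/16,-33/32 | -1,0 } so -65/64
edge 9 of 13 (B): { -2,-3/2,-5/4,-9/8,-17/16,-33/32,-65/64 | -1,0 } so -129/128
edge 10 of 13 (R): { -2,-3/2,-5/4,-9/8,-17/16,-33/32,-65/64 | -129/128,-1,0 } so -259/256
edge 11 of 13 (R): { -2,-3/2,-5/4,-9/8,-17/16,-33/32,-65/64 | -259/256,-129/128,-1,0 } so -519/512
edge 12 of 13 (B): { -2,-3/2,-5/4,-9/8,-17/16,-33/32,-65/64,-519/512 | -259/256,-129/128,-1,0 } so -1037/1024
edge 13 of 13 (B): { -2,-3/2,-5/4,-9/8,-17/16,-33/32,-65/64,-519/512,-1037/1024 | -259/256,-129/128,-1,0 } so -2073/2048

-2073/2048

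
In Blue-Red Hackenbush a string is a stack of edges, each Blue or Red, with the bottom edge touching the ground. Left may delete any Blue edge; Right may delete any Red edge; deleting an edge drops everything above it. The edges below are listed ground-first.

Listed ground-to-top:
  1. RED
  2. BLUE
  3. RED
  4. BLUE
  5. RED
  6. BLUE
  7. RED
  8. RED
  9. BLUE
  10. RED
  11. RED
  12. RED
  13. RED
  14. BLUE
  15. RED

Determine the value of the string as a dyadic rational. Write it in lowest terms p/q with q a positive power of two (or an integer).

Prefix values for RED BLUE RED BLUE RED BLUE RED RED BLUE RED RED RED RED BLUE RED via {L|R} + simplicity:
val_1 [R]  L=[—]  R=[0]  → -1
val_2 [RB]  L=[-1]  R=[0]  → -1/2
val_3 [RBR]  L=[-1]  R=[-1/2, 0]  → -3/4
val_4 [RBRB]  L=[-1, -3/4]  R=[-1/2, 0]  → -5/8
val_5 [RBRBR]  L=[-1, -3/4]  R=[-5/8, -1/2, 0]  → -11/16
val_6 [RBRBRB]  L=[-1, -3/4, -11/16]  R=[-5/8, -1/2, 0]  → -21/32
val_7 [RBRBRBR]  L=[-1, -3/4, -11/16]  R=[-21/32, -5/8, -1/2, 0]  → -43/64
val_8 [RBRBRBRR]  L=[-1, -3/4, -11/16]  R=[-43/64, -21/32, -5/8, -1/2, 0]  → -87/128
val_9 [RBRBRBRRB]  L=[-1, -3/4, -11/16, -87/128]  R=[-43/64, -21/32, -5/8, -1/2, 0]  → -173/256
val_10 [RBRBRBRRBR]  L=[-1, -3/4, -11/16, -87/128]  R=[-173/256, -43/64, -21/32, -5/8, -1/2, 0]  → -347/512
val_11 [RBRBRBRRBRR]  L=[-1, -3/4, -11/16, -87/128]  R=[-347/512, -173/256, -43/64, -21/32, -5/8, -1/2, 0]  → -695/1024
val_12 [RBRBRBRRBRRR]  L=[-1, -3/4, -11/16, -87/128]  R=[-695/1024, -347/512, -173/256, -43/64, -21/32, -5/8, -1/2, 0]  → -1391/2048
val_13 [RBRBRBRRBRRRR]  L=[-1, -3/4, -11/16, -87/128]  R=[-1391/2048, -695/1024, -347/512, -173/256, -43/64, -21/32, -5/8, -1/2, 0]  → -2783/4096
val_14 [RBRBRBRRBRRRRB]  L=[-1, -3/4, -11/16, -87/128, -2783/4096]  R=[-1391/2048, -695/1024, -347/512, -173/256, -43/64, -21/32, -5/8, -1/2, 0]  → -5565/8192
val_15 [RBRBRBRRBRRRRBR]  L=[-1, -3/4, -11/16, -87/128, -2783/4096]  R=[-5565/8192, -1391/2048, -695/1024, -347/512, -173/256, -43/64, -21/32, -5/8, -1/2, 0]  → -11131/16384

-11131/16384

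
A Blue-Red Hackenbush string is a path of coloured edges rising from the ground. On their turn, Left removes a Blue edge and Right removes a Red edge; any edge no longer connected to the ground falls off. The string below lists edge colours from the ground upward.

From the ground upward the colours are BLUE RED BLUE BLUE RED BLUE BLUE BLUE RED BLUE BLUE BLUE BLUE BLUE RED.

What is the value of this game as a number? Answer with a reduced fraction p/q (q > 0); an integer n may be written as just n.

14205/16384

G(B) = { 0 |  } — 1
G(BR) = { 0 | 1 } — 1/2
G(BRB) = { 0 1/2 | 1 } — 3/4
G(BRBB) = { 0 1/2 3/4 | 1 } — 7/8
G(BRBBR) = { 0 1/2 3/4 | 7/8 1 } — 13/16
G(BRBBRB) = { 0 1/2 3/4 13/16 | 7/8 1 } — 27/32
G(BRBBRBB) = { 0 1/2 3/4 13/16 27/32 | 7/8 1 } — 55/64
G(BRBBRBBB) = { 0 1/2 3/4 13/16 27/32 55/64 | 7/8 1 } — 111/128
G(BRBBRBBBR) = { 0 1/2 3/4 13/16 27/32 55/64 | 111/128 7/8 1 } — 221/256
G(BRBBRBBBRB) = { 0 1/2 3/4 13/16 27/32 55/64 221/256 | 111/128 7/8 1 } — 443/512
G(BRBBRBBBRBB) = { 0 1/2 3/4 13/16 27/32 55/64 221/256 443/512 | 111/128 7/8 1 } — 887/1024
G(BRBBRBBBRBBB) = { 0 1/2 3/4 13/16 27/32 55/64 221/256 443/512 887/1024 | 111/128 7/8 1 } — 1775/2048
G(BRBBRBBBRBBBB) = { 0 1/2 3/4 13/16 27/32 55/64 221/256 443/512 887/1024 1775/2048 | 111/128 7/8 1 } — 3551/4096
G(BRBBRBBBRBBBBB) = { 0 1/2 3/4 13/16 27/32 55/64 221/256 443/512 887/1024 1775/2048 3551/4096 | 111/128 7/8 1 } — 7103/8192
G(BRBBRBBBRBBBBBR) = { 0 1/2 3/4 13/16 27/32 55/64 221/256 443/512 887/1024 1775/2048 3551/4096 | 7103/8192 111/128 7/8 1 } — 14205/16384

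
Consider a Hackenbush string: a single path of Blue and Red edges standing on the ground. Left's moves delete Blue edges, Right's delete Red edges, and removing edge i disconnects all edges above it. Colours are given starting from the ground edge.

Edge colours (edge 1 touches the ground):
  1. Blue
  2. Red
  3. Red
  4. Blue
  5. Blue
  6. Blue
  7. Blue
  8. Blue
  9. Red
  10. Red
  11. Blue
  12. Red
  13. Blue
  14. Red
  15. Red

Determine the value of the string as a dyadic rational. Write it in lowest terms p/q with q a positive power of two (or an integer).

7977/16384

Prefix values for Blue Red Red Blue Blue Blue Blue Blue Red Red Blue Red Blue Red Red via {L|R} + simplicity:
g_1 [B]  L=[0]  R=[none]  gives 1
g_2 [BR]  L=[0]  R=[1]  gives 1/2
g_3 [BRR]  L=[0]  R=[1/2,1]  gives 1/4
g_4 [BRRB]  L=[0,1/4]  R=[1/2,1]  gives 3/8
g_5 [BRRBB]  L=[0,1/4,3/8]  R=[1/2,1]  gives 7/16
g_6 [BRRBBB]  L=[0,1/4,3/8,7/16]  R=[1/2,1]  gives 15/32
g_7 [BRRBBBB]  L=[0,1/4,3/8,7/16,15/32]  R=[1/2,1]  gives 31/64
g_8 [BRRBBBBB]  L=[0,1/4,3/8,7/16,15/32,31/64]  R=[1/2,1]  gives 63/128
g_9 [BRRBBBBBR]  L=[0,1/4,3/8,7/16,15/32,31/64]  R=[63/128,1/2,1]  gives 125/256
g_10 [BRRBBBBBRR]  L=[0,1/4,3/8,7/16,15/32,31/64]  R=[125/256,63/128,1/2,1]  gives 249/512
g_11 [BRRBBBBBRRB]  L=[0,1/4,3/8,7/16,15/32,31/64,249/512]  R=[125/256,63/128,1/2,1]  gives 499/1024
g_12 [BRRBBBBBRRBR]  L=[0,1/4,3/8,7/16,15/32,31/64,249/512]  R=[499/1024,125/256,63/128,1/2,1]  gives 997/2048
g_13 [BRRBBBBBRRBRB]  L=[0,1/4,3/8,7/16,15/32,31/64,249/512,997/2048]  R=[499/1024,125/256,63/128,1/2,1]  gives 1995/4096
g_14 [BRRBBBBBRRBRBR]  L=[0,1/4,3/8,7/16,15/32,31/64,249/512,997/2048]  R=[1995/4096,499/1024,125/256,63/128,1/2,1]  gives 3989/8192
g_15 [BRRBBBBBRRBRBRR]  L=[0,1/4,3/8,7/16,15/32,31/64,249/512,997/2048]  R=[3989/8192,1995/4096,499/1024,125/256,63/128,1/2,1]  gives 7977/16384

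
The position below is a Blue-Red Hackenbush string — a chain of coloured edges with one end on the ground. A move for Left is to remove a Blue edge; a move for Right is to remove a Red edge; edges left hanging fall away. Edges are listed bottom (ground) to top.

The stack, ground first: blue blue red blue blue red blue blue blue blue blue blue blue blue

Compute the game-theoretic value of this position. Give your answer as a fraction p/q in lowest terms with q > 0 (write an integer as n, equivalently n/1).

b: Left { 0 }, Right { ∅ } gives simplest 1
bb: Left { 0, 1 }, Right { ∅ } gives simplest 2
bbr: Left { 0, 1 }, Right { 2 } gives simplest 3/2
bbrb: Left { 0, 1, 3/2 }, Right { 2 } gives simplest 7/4
bbrbb: Left { 0, 1, 3/2, 7/4 }, Right { 2 } gives simplest 15/8
bbrbbr: Left { 0, 1, 3/2, 7/4 }, Right { 15/8, 2 } gives simplest 29/16
bbrbbrb: Left { 0, 1, 3/2, 7/4, 29/16 }, Right { 15/8, 2 } gives simplest 59/32
bbrbbrbb: Left { 0, 1, 3/2, 7/4, 29/16, 59/32 }, Right { 15/8, 2 } gives simplest 119/64
bbrbbrbbb: Left { 0, 1, 3/2, 7/4, 29/16, 59/32, 119/64 }, Right { 15/8, 2 } gives simplest 239/128
bbrbbrbbbb: Left { 0, 1, 3/2, 7/4, 29/16, 59/32, 119/64, 239/128 }, Right { 15/8, 2 } gives simplest 479/256
bbrbbrbbbbb: Left { 0, 1, 3/2, 7/4, 29/16, 59/32, 119/64, 239/128, 479/256 }, Right { 15/8, 2 } gives simplest 959/512
bbrbbrbbbbbb: Left { 0, 1, 3/2, 7/4, 29/16, 59/32, 119/64, 239/128, 479/256, 959/512 }, Right { 15/8, 2 } gives simplest 1919/1024
bbrbbrbbbbbbb: Left { 0, 1, 3/2, 7/4, 29/16, 59/32, 119/64, 239/128, 479/256, 959/512, 1919/1024 }, Right { 15/8, 2 } gives simplest 3839/2048
bbrbbrbbbbbbbb: Left { 0, 1, 3/2, 7/4, 29/16, 59/32, 119/64, 239/128, 479/256, 959/512, 1919/1024, 3839/2048 }, Right { 15/8, 2 } gives simplest 7679/4096

7679/4096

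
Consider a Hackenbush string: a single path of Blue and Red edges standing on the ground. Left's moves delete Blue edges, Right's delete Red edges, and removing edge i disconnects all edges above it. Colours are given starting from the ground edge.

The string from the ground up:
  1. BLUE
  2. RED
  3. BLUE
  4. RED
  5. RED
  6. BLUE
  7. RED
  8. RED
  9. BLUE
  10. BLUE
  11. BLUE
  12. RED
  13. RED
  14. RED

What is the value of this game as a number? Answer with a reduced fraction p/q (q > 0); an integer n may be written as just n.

4721/8192

step 1: add BLUE to get B; options L={ 0 } R={  } → 1
step 2: add RED to get BR; options L={ 0 } R={ 1 } → 1/2
step 3: add BLUE to get BRB; options L={ 0 1/2 } R={ 1 } → 3/4
step 4: add RED to get BRBR; options L={ 0 1/2 } R={ 3/4 1 } → 5/8
step 5: add RED to get BRBRR; options L={ 0 1/2 } R={ 5/8 3/4 1 } → 9/16
step 6: add BLUE to get BRBRRB; options L={ 0 1/2 9/16 } R={ 5/8 3/4 1 } → 19/32
step 7: add RED to get BRBRRBR; options L={ 0 1/2 9/16 } R={ 19/32 5/8 3/4 1 } → 37/64
step 8: add RED to get BRBRRBRR; options L={ 0 1/2 9/16 } R={ 37/64 19/32 5/8 3/4 1 } → 73/128
step 9: add BLUE to get BRBRRBRRB; options L={ 0 1/2 9/16 73/128 } R={ 37/64 19/32 5/8 3/4 1 } → 147/256
step 10: add BLUE to get BRBRRBRRBB; options L={ 0 1/2 9/16 73/128 147/256 } R={ 37/64 19/32 5/8 3/4 1 } → 295/512
step 11: add BLUE to get BRBRRBRRBBB; options L={ 0 1/2 9/16 73/128 147/256 295/512 } R={ 37/64 19/32 5/8 3/4 1 } → 591/1024
step 12: add RED to get BRBRRBRRBBBR; options L={ 0 1/2 9/16 73/128 147/256 295/512 } R={ 591/1024 37/64 19/32 5/8 3/4 1 } → 1181/2048
step 13: add RED to get BRBRRBRRBBBRR; options L={ 0 1/2 9/16 73/128 147/256 295/512 } R={ 1181/2048 591/1024 37/64 19/32 5/8 3/4 1 } → 2361/4096
step 14: add RED to get BRBRRBRRBBBRRR; options L={ 0 1/2 9/16 73/128 147/256 295/512 } R={ 2361/4096 1181/2048 591/1024 37/64 19/32 5/8 3/4 1 } → 4721/8192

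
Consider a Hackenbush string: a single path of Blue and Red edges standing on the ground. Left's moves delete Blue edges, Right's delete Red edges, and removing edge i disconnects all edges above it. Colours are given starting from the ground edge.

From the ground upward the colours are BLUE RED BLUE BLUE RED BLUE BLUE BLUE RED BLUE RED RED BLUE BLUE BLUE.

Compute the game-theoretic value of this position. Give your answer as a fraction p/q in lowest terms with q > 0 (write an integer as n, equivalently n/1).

step 1: add BLUE to get B; options L={ 0 } R={ · } so 1
step 2: add RED to get BR; options L={ 0 } R={ 1 } so 1/2
step 3: add BLUE to get BRB; options L={ 0,1/2 } R={ 1 } so 3/4
step 4: add BLUE to get BRBB; options L={ 0,1/2,3/4 } R={ 1 } so 7/8
step 5: add RED to get BRBBR; options L={ 0,1/2,3/4 } R={ 7/8,1 } so 13/16
step 6: add BLUE to get BRBBRB; options L={ 0,1/2,3/4,13/16 } R={ 7/8,1 } so 27/32
step 7: add BLUE to get BRBBRBB; options L={ 0,1/2,3/4,13/16,27/32 } R={ 7/8,1 } so 55/64
step 8: add BLUE to get BRBBRBBB; options L={ 0,1/2,3/4,13/16,27/32,55/64 } R={ 7/8,1 } so 111/128
step 9: add RED to get BRBBRBBBR; options L={ 0,1/2,3/4,13/16,27/32,55/64 } R={ 111/128,7/8,1 } so 221/256
step 10: add BLUE to get BRBBRBBBRB; options L={ 0,1/2,3/4,13/16,27/32,55/64,221/256 } R={ 111/128,7/8,1 } so 443/512
step 11: add RED to get BRBBRBBBRBR; options L={ 0,1/2,3/4,13/16,27/32,55/64,221/256 } R={ 443/512,111/128,7/8,1 } so 885/1024
step 12: add RED to get BRBBRBBBRBRR; options L={ 0,1/2,3/4,13/16,27/32,55/64,221/256 } R={ 885/1024,443/512,111/128,7/8,1 } so 1769/2048
step 13: add BLUE to get BRBBRBBBRBRRB; options L={ 0,1/2,3/4,13/16,27/32,55/64,221/256,1769/2048 } R={ 885/1024,443/512,111/128,7/8,1 } so 3539/4096
step 14: add BLUE to get BRBBRBBBRBRRBB; options L={ 0,1/2,3/4,13/16,27/32,55/64,221/256,1769/2048,3539/4096 } R={ 885/1024,443/512,111/128,7/8,1 } so 7079/8192
step 15: add BLUE to get BRBBRBBBRBRRBBB; options L={ 0,1/2,3/4,13/16,27/32,55/64,221/256,1769/2048,3539/4096,7079/8192 } R={ 885/1024,443/512,111/128,7/8,1 } so 14159/16384

14159/16384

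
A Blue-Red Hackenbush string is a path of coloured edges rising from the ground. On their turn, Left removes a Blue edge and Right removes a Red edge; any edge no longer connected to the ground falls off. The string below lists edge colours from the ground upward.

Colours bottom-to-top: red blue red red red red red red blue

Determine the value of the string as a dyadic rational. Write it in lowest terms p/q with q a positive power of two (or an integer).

-253/256

v_1 [r]  L=[none]  R=[0]  so -1
v_2 [rb]  L=[-1]  R=[0]  so -1/2
v_3 [rbr]  L=[-1]  R=[-1/2 0]  so -3/4
v_4 [rbrr]  L=[-1]  R=[-3/4 -1/2 0]  so -7/8
v_5 [rbrrr]  L=[-1]  R=[-7/8 -3/4 -1/2 0]  so -15/16
v_6 [rbrrrr]  L=[-1]  R=[-15/16 -7/8 -3/4 -1/2 0]  so -31/32
v_7 [rbrrrrr]  L=[-1]  R=[-31/32 -15/16 -7/8 -3/4 -1/2 0]  so -63/64
v_8 [rbrrrrrr]  L=[-1]  R=[-63/64 -31/32 -15/16 -7/8 -3/4 -1/2 0]  so -127/128
v_9 [rbrrrrrrb]  L=[-1 -127/128]  R=[-63/64 -31/32 -15/16 -7/8 -3/4 -1/2 0]  so -253/256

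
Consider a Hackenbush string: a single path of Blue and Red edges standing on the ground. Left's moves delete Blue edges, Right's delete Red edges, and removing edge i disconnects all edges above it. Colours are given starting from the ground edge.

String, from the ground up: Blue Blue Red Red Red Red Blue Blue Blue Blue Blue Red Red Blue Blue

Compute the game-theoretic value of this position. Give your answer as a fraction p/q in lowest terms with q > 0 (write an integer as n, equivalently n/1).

Build g(s[:k]) for k = 1..15, string s = Blue Blue Red Red Red Red Blue Blue Blue Blue Blue Red Red Blue Blue.
g(B) = { 0 | — } ⇒ 1
g(BB) = { 0, 1 | — } ⇒ 2
g(BBR) = { 0, 1 | 2 } ⇒ 3/2
g(BBRR) = { 0, 1 | 3/2, 2 } ⇒ 5/4
g(BBRRR) = { 0, 1 | 5/4, 3/2, 2 } ⇒ 9/8
g(BBRRRR) = { 0, 1 | 9/8, 5/4, 3/2, 2 } ⇒ 17/16
g(BBRRRRB) = { 0, 1, 17/16 | 9/8, 5/4, 3/2, 2 } ⇒ 35/32
g(BBRRRRBB) = { 0, 1, 17/16, 35/32 | 9/8, 5/4, 3/2, 2 } ⇒ 71/64
g(BBRRRRBBB) = { 0, 1, 17/16, 35/32, 71/64 | 9/8, 5/4, 3/2, 2 } ⇒ 143/128
g(BBRRRRBBBB) = { 0, 1, 17/16, 35/32, 71/64, 143/128 | 9/8, 5/4, 3/2, 2 } ⇒ 287/256
g(BBRRRRBBBBB) = { 0, 1, 17/16, 35/32, 71/64, 143/128, 287/256 | 9/8, 5/4, 3/2, 2 } ⇒ 575/512
g(BBRRRRBBBBBR) = { 0, 1, 17/16, 35/32, 71/64, 143/128, 287/256 | 575/512, 9/8, 5/4, 3/2, 2 } ⇒ 1149/1024
g(BBRRRRBBBBBRR) = { 0, 1, 17/16, 35/32, 71/64, 143/128, 287/256 | 1149/1024, 575/512, 9/8, 5/4, 3/2, 2 } ⇒ 2297/2048
g(BBRRRRBBBBBRRB) = { 0, 1, 17/16, 35/32, 71/64, 143/128, 287/256, 2297/2048 | 1149/1024, 575/512, 9/8, 5/4, 3/2, 2 } ⇒ 4595/4096
g(BBRRRRBBBBBRRBB) = { 0, 1, 17/16, 35/32, 71/64, 143/128, 287/256, 2297/2048, 4595/4096 | 1149/1024, 575/512, 9/8, 5/4, 3/2, 2 } ⇒ 9191/8192

9191/8192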